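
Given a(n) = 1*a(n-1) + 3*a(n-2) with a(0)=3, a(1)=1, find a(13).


Build bottom-up:
...a(11)=13114, a(12)=30307, a(13)=1*30307+3*13114=69649


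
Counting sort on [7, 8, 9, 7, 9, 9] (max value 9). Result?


Count array: [0, 0, 0, 0, 0, 0, 0, 2, 1, 3]
Reconstruct: [7, 7, 8, 9, 9, 9]


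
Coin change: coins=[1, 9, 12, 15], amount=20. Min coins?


dp[0]=0; dp[i]=1+min(dp[i-c] for c in coins)
...dp[15]=1, dp[16]=2, dp[17]=3, dp[18]=2, dp[19]=3, dp[20]=4
Minimum coins for 20 = 4


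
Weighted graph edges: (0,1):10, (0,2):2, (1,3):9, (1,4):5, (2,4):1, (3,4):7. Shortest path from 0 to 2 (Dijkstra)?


Dijkstra from 0:
Distances: {0: 0, 1: 8, 2: 2, 3: 10, 4: 3}
Shortest distance to 2 = 2, path = [0, 2]


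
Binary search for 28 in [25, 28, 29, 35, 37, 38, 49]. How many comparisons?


Search for 28:
[0,6] mid=3 arr[3]=35
[0,2] mid=1 arr[1]=28
Total: 2 comparisons


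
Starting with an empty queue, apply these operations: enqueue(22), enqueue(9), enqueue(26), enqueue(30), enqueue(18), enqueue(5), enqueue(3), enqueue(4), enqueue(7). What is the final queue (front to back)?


enqueue(22) -> [22]
enqueue(9) -> [22, 9]
enqueue(26) -> [22, 9, 26]
enqueue(30) -> [22, 9, 26, 30]
enqueue(18) -> [22, 9, 26, 30, 18]
enqueue(5) -> [22, 9, 26, 30, 18, 5]
enqueue(3) -> [22, 9, 26, 30, 18, 5, 3]
enqueue(4) -> [22, 9, 26, 30, 18, 5, 3, 4]
enqueue(7) -> [22, 9, 26, 30, 18, 5, 3, 4, 7]
Final queue (front to back): [22, 9, 26, 30, 18, 5, 3, 4, 7]


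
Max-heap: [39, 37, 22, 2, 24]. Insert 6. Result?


Append 6: [39, 37, 22, 2, 24, 6]
Bubble up: no swaps needed
Result: [39, 37, 22, 2, 24, 6]


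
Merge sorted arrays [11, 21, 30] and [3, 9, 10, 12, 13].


Compare heads, take smaller each step.
Merged: [3, 9, 10, 11, 12, 13, 21, 30]


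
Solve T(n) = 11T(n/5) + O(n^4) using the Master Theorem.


a=11, b=5, c=4. log_5(11)=1.490 < c=4. Case 3: O(n^c) = O(n^4)
Complexity: O(n^4)


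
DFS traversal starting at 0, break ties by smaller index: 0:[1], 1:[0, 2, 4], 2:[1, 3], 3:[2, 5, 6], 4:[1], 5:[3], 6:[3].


DFS stack-based: start with [0]
Visit order: [0, 1, 2, 3, 5, 6, 4]


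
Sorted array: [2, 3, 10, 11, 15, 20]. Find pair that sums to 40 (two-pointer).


Two pointers: lo=0, hi=5
No pair sums to 40


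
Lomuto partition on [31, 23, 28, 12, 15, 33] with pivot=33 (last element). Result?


Elements <= 33 go left of pivot.
Result: [31, 23, 28, 12, 15, 33], pivot at index 5


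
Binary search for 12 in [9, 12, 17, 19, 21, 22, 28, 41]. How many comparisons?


Search for 12:
[0,7] mid=3 arr[3]=19
[0,2] mid=1 arr[1]=12
Total: 2 comparisons


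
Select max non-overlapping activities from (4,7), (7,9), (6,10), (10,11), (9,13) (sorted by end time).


Greedy: pick earliest-ending, then skip overlaps.
Selected (3 activities): [(4, 7), (7, 9), (10, 11)]


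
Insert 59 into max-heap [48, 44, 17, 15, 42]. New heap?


Append 59: [48, 44, 17, 15, 42, 59]
Bubble up: swap idx 5(59) with idx 2(17); swap idx 2(59) with idx 0(48)
Result: [59, 44, 48, 15, 42, 17]


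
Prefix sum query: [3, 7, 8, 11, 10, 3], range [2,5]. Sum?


Prefix sums: [0, 3, 10, 18, 29, 39, 42]
Sum[2..5] = prefix[6] - prefix[2] = 42 - 10 = 32


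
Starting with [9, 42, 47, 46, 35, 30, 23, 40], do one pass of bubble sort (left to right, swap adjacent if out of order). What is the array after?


After one pass: [9, 42, 46, 35, 30, 23, 40, 47]


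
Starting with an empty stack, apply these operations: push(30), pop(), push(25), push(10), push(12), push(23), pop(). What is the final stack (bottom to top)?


push(30) -> [30]
pop() returns 30 -> []
push(25) -> [25]
push(10) -> [25, 10]
push(12) -> [25, 10, 12]
push(23) -> [25, 10, 12, 23]
pop() returns 23 -> [25, 10, 12]
Final stack (bottom to top): [25, 10, 12]


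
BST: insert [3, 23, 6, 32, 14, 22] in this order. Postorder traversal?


Root = 3; build tree by BST insertion.
Postorder traversal: [22, 14, 6, 32, 23, 3]


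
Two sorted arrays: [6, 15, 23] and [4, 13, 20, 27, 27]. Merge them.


Compare heads, take smaller each step.
Merged: [4, 6, 13, 15, 20, 23, 27, 27]


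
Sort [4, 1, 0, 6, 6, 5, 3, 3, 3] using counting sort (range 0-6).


Count array: [1, 1, 0, 3, 1, 1, 2]
Reconstruct: [0, 1, 3, 3, 3, 4, 5, 6, 6]


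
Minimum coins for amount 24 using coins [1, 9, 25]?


dp[0]=0; dp[i]=1+min(dp[i-c] for c in coins)
...dp[19]=3, dp[20]=4, dp[21]=5, dp[22]=6, dp[23]=7, dp[24]=8
Minimum coins for 24 = 8


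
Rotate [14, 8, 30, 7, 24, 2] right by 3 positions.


Right rotate by 3: [7, 24, 2, 14, 8, 30]


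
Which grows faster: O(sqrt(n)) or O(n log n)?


sublinear grows slower than linearithmic
O(sqrt(n)) is asymptotically smaller; O(n log n) grows faster


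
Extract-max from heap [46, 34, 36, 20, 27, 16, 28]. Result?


Max = 46
Replace root with last, heapify down
Resulting heap: [36, 34, 28, 20, 27, 16]


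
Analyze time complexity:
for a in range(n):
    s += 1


Per nesting level: O(n) = O(n)
Complexity: O(n)


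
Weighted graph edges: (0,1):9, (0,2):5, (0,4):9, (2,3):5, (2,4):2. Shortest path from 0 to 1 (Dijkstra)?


Dijkstra from 0:
Distances: {0: 0, 1: 9, 2: 5, 3: 10, 4: 7}
Shortest distance to 1 = 9, path = [0, 1]


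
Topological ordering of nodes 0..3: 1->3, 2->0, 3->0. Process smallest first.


Kahn's algorithm, process smallest node first
Order: [1, 2, 3, 0]


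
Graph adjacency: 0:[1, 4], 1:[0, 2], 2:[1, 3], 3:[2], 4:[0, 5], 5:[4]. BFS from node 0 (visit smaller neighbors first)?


BFS queue: start with [0]
Visit order: [0, 1, 4, 2, 5, 3]


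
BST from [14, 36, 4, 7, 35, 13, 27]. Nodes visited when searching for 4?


BST root = 14
Search for 4: compare at each node
Path: [14, 4]


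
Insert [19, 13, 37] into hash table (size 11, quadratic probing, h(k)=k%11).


Insertions: 19->slot 8; 13->slot 2; 37->slot 4
Table: [None, None, 13, None, 37, None, None, None, 19, None, None]


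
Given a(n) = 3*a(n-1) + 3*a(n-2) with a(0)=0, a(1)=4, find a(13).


Build bottom-up:
...a(11)=2030508, a(12)=7698240, a(13)=3*7698240+3*2030508=29186244


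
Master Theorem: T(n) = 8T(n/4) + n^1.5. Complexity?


a=8, b=4, c=1.5. log_4(8)=1.5 = c=1.5. Case 2: O(n^c log n) = O(n^1.500 log n)
Complexity: O(n^1.500 log n)


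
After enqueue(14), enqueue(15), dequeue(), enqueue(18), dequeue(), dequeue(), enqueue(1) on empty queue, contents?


enqueue(14) -> [14]
enqueue(15) -> [14, 15]
dequeue() returns 14 -> [15]
enqueue(18) -> [15, 18]
dequeue() returns 15 -> [18]
dequeue() returns 18 -> []
enqueue(1) -> [1]
Final queue (front to back): [1]


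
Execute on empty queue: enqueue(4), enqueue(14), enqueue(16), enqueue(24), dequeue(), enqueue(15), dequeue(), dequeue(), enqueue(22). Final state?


enqueue(4) -> [4]
enqueue(14) -> [4, 14]
enqueue(16) -> [4, 14, 16]
enqueue(24) -> [4, 14, 16, 24]
dequeue() returns 4 -> [14, 16, 24]
enqueue(15) -> [14, 16, 24, 15]
dequeue() returns 14 -> [16, 24, 15]
dequeue() returns 16 -> [24, 15]
enqueue(22) -> [24, 15, 22]
Final queue (front to back): [24, 15, 22]


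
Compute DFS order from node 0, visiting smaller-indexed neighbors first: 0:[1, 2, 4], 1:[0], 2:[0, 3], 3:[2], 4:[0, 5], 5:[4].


DFS stack-based: start with [0]
Visit order: [0, 1, 2, 3, 4, 5]


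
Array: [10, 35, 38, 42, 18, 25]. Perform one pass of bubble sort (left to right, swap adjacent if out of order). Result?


After one pass: [10, 35, 38, 18, 25, 42]


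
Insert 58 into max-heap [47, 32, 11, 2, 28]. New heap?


Append 58: [47, 32, 11, 2, 28, 58]
Bubble up: swap idx 5(58) with idx 2(11); swap idx 2(58) with idx 0(47)
Result: [58, 32, 47, 2, 28, 11]


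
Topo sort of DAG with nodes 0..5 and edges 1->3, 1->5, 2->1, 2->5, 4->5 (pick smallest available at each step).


Kahn's algorithm, process smallest node first
Order: [0, 2, 1, 3, 4, 5]


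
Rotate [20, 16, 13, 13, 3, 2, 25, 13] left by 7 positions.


Left rotate by 7: [13, 20, 16, 13, 13, 3, 2, 25]


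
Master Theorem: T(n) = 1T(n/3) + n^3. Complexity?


a=1, b=3, c=3. log_3(1)=0 < c=3. Case 3: O(n^c) = O(n^3)
Complexity: O(n^3)


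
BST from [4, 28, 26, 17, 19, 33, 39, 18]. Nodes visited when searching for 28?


BST root = 4
Search for 28: compare at each node
Path: [4, 28]


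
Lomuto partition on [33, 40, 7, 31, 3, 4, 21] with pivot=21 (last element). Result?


Elements <= 21 go left of pivot.
Result: [7, 3, 4, 21, 40, 33, 31], pivot at index 3


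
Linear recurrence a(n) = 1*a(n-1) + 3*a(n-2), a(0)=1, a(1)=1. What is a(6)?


Build bottom-up:
...a(4)=19, a(5)=40, a(6)=1*40+3*19=97


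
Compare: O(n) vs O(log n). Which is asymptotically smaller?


logarithmic grows slower than linear
O(log n) is asymptotically smaller; O(n) grows faster


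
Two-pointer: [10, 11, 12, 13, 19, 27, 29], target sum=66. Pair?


Two pointers: lo=0, hi=6
No pair sums to 66


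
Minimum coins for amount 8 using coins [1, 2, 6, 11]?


dp[0]=0; dp[i]=1+min(dp[i-c] for c in coins)
...dp[3]=2, dp[4]=2, dp[5]=3, dp[6]=1, dp[7]=2, dp[8]=2
Minimum coins for 8 = 2


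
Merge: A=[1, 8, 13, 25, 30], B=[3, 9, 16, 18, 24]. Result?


Compare heads, take smaller each step.
Merged: [1, 3, 8, 9, 13, 16, 18, 24, 25, 30]


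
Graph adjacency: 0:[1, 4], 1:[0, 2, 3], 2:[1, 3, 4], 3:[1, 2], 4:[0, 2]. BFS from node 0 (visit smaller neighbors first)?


BFS queue: start with [0]
Visit order: [0, 1, 4, 2, 3]


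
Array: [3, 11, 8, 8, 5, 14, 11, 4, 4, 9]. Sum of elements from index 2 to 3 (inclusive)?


Prefix sums: [0, 3, 14, 22, 30, 35, 49, 60, 64, 68, 77]
Sum[2..3] = prefix[4] - prefix[2] = 30 - 14 = 16


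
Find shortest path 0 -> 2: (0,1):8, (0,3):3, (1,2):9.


Dijkstra from 0:
Distances: {0: 0, 1: 8, 2: 17, 3: 3}
Shortest distance to 2 = 17, path = [0, 1, 2]


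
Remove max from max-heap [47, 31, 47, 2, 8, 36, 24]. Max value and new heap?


Max = 47
Replace root with last, heapify down
Resulting heap: [47, 31, 36, 2, 8, 24]


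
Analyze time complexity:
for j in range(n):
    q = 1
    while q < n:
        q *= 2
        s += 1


Per nesting level: O(n) * O(log n) = O(n log n)
Complexity: O(n log n)


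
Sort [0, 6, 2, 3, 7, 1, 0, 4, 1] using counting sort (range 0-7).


Count array: [2, 2, 1, 1, 1, 0, 1, 1]
Reconstruct: [0, 0, 1, 1, 2, 3, 4, 6, 7]


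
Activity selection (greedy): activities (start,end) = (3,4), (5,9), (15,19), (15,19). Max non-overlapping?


Greedy: pick earliest-ending, then skip overlaps.
Selected (3 activities): [(3, 4), (5, 9), (15, 19)]


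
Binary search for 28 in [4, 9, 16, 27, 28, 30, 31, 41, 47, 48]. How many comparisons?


Search for 28:
[0,9] mid=4 arr[4]=28
Total: 1 comparisons


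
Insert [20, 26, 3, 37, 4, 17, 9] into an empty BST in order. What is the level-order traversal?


Root = 20; build tree by BST insertion.
Level-Order traversal: [20, 3, 26, 4, 37, 17, 9]


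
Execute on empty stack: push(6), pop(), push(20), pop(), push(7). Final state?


push(6) -> [6]
pop() returns 6 -> []
push(20) -> [20]
pop() returns 20 -> []
push(7) -> [7]
Final stack (bottom to top): [7]


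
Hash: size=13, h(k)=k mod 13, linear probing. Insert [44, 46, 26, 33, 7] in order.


Insertions: 44->slot 5; 46->slot 7; 26->slot 0; 33->slot 8; 7->slot 9
Table: [26, None, None, None, None, 44, None, 46, 33, 7, None, None, None]


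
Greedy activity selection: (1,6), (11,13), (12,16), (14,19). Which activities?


Greedy: pick earliest-ending, then skip overlaps.
Selected (3 activities): [(1, 6), (11, 13), (14, 19)]


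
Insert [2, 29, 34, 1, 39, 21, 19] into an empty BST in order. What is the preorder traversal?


Root = 2; build tree by BST insertion.
Preorder traversal: [2, 1, 29, 21, 19, 34, 39]


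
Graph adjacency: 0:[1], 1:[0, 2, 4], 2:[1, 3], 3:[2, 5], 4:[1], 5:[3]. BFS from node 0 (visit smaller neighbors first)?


BFS queue: start with [0]
Visit order: [0, 1, 2, 4, 3, 5]


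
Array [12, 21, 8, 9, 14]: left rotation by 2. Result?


Left rotate by 2: [8, 9, 14, 12, 21]


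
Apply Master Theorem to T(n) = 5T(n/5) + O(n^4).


a=5, b=5, c=4. log_5(5)=1 < c=4. Case 3: O(n^c) = O(n^4)
Complexity: O(n^4)


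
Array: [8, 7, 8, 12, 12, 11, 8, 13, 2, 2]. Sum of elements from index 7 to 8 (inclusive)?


Prefix sums: [0, 8, 15, 23, 35, 47, 58, 66, 79, 81, 83]
Sum[7..8] = prefix[9] - prefix[7] = 81 - 66 = 15


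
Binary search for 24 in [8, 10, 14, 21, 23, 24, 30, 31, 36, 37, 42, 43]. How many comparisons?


Search for 24:
[0,11] mid=5 arr[5]=24
Total: 1 comparisons


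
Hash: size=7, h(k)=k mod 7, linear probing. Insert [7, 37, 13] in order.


Insertions: 7->slot 0; 37->slot 2; 13->slot 6
Table: [7, None, 37, None, None, None, 13]


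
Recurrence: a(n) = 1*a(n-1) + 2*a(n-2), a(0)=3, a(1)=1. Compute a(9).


Build bottom-up:
...a(7)=169, a(8)=343, a(9)=1*343+2*169=681


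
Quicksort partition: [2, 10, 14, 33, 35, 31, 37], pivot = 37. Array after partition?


Elements <= 37 go left of pivot.
Result: [2, 10, 14, 33, 35, 31, 37], pivot at index 6


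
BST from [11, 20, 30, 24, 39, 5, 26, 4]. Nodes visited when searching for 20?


BST root = 11
Search for 20: compare at each node
Path: [11, 20]


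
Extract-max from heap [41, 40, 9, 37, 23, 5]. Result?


Max = 41
Replace root with last, heapify down
Resulting heap: [40, 37, 9, 5, 23]


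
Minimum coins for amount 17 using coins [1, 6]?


dp[0]=0; dp[i]=1+min(dp[i-c] for c in coins)
...dp[12]=2, dp[13]=3, dp[14]=4, dp[15]=5, dp[16]=6, dp[17]=7
Minimum coins for 17 = 7


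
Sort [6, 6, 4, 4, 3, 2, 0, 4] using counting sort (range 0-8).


Count array: [1, 0, 1, 1, 3, 0, 2, 0, 0]
Reconstruct: [0, 2, 3, 4, 4, 4, 6, 6]


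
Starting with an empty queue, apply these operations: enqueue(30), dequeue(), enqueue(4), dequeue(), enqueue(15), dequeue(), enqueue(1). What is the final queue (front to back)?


enqueue(30) -> [30]
dequeue() returns 30 -> []
enqueue(4) -> [4]
dequeue() returns 4 -> []
enqueue(15) -> [15]
dequeue() returns 15 -> []
enqueue(1) -> [1]
Final queue (front to back): [1]


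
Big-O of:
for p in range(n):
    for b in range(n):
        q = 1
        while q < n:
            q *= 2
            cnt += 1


Per nesting level: O(n) * O(n) * O(log n) = O(n^2 log n)
Complexity: O(n^2 log n)


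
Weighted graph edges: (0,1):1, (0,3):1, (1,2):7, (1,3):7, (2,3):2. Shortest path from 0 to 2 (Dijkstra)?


Dijkstra from 0:
Distances: {0: 0, 1: 1, 2: 3, 3: 1}
Shortest distance to 2 = 3, path = [0, 3, 2]


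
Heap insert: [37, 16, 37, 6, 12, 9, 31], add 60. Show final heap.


Append 60: [37, 16, 37, 6, 12, 9, 31, 60]
Bubble up: swap idx 7(60) with idx 3(6); swap idx 3(60) with idx 1(16); swap idx 1(60) with idx 0(37)
Result: [60, 37, 37, 16, 12, 9, 31, 6]


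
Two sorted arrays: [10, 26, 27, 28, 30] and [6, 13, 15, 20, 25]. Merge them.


Compare heads, take smaller each step.
Merged: [6, 10, 13, 15, 20, 25, 26, 27, 28, 30]


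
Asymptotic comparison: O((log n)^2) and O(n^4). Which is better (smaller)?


polylogarithmic grows slower than quartic
O((log n)^2) is asymptotically smaller; O(n^4) grows faster


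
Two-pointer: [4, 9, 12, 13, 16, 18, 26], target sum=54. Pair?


Two pointers: lo=0, hi=6
No pair sums to 54


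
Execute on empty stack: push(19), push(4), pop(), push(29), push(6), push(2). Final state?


push(19) -> [19]
push(4) -> [19, 4]
pop() returns 4 -> [19]
push(29) -> [19, 29]
push(6) -> [19, 29, 6]
push(2) -> [19, 29, 6, 2]
Final stack (bottom to top): [19, 29, 6, 2]


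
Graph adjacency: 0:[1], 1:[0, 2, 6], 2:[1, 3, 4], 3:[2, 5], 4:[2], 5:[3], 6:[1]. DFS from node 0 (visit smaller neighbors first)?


DFS stack-based: start with [0]
Visit order: [0, 1, 2, 3, 5, 4, 6]


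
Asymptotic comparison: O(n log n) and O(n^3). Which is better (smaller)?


linearithmic grows slower than cubic
O(n log n) is asymptotically smaller; O(n^3) grows faster


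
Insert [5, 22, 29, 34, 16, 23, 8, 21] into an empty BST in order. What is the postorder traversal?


Root = 5; build tree by BST insertion.
Postorder traversal: [8, 21, 16, 23, 34, 29, 22, 5]


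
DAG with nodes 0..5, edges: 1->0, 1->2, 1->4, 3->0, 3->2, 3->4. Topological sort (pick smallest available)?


Kahn's algorithm, process smallest node first
Order: [1, 3, 0, 2, 4, 5]


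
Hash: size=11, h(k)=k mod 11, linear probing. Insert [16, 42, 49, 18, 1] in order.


Insertions: 16->slot 5; 42->slot 9; 49->slot 6; 18->slot 7; 1->slot 1
Table: [None, 1, None, None, None, 16, 49, 18, None, 42, None]


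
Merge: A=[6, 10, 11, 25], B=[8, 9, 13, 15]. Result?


Compare heads, take smaller each step.
Merged: [6, 8, 9, 10, 11, 13, 15, 25]


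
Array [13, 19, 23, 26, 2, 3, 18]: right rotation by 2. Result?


Right rotate by 2: [3, 18, 13, 19, 23, 26, 2]


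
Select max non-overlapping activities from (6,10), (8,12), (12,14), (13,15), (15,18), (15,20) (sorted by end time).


Greedy: pick earliest-ending, then skip overlaps.
Selected (3 activities): [(6, 10), (12, 14), (15, 18)]


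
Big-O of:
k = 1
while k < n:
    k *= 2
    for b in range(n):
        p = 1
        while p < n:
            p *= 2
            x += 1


Per nesting level: O(log n) * O(n) * O(log n) = O(n (log n)^2)
Complexity: O(n (log n)^2)


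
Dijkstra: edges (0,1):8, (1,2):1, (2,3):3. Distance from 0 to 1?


Dijkstra from 0:
Distances: {0: 0, 1: 8, 2: 9, 3: 12}
Shortest distance to 1 = 8, path = [0, 1]


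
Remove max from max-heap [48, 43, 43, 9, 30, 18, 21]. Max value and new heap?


Max = 48
Replace root with last, heapify down
Resulting heap: [43, 30, 43, 9, 21, 18]


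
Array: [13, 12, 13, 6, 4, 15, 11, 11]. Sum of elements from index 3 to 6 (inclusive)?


Prefix sums: [0, 13, 25, 38, 44, 48, 63, 74, 85]
Sum[3..6] = prefix[7] - prefix[3] = 74 - 38 = 36


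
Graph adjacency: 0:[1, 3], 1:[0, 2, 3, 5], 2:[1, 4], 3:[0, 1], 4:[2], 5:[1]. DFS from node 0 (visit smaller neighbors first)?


DFS stack-based: start with [0]
Visit order: [0, 1, 2, 4, 3, 5]


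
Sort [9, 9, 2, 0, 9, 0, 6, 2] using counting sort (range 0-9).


Count array: [2, 0, 2, 0, 0, 0, 1, 0, 0, 3]
Reconstruct: [0, 0, 2, 2, 6, 9, 9, 9]


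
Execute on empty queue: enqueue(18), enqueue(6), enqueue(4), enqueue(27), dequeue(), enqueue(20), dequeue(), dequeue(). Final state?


enqueue(18) -> [18]
enqueue(6) -> [18, 6]
enqueue(4) -> [18, 6, 4]
enqueue(27) -> [18, 6, 4, 27]
dequeue() returns 18 -> [6, 4, 27]
enqueue(20) -> [6, 4, 27, 20]
dequeue() returns 6 -> [4, 27, 20]
dequeue() returns 4 -> [27, 20]
Final queue (front to back): [27, 20]


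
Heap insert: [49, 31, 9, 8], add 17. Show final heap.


Append 17: [49, 31, 9, 8, 17]
Bubble up: no swaps needed
Result: [49, 31, 9, 8, 17]


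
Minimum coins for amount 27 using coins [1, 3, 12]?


dp[0]=0; dp[i]=1+min(dp[i-c] for c in coins)
...dp[22]=5, dp[23]=6, dp[24]=2, dp[25]=3, dp[26]=4, dp[27]=3
Minimum coins for 27 = 3


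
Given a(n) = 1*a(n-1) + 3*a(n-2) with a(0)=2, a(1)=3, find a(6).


Build bottom-up:
...a(4)=45, a(5)=99, a(6)=1*99+3*45=234


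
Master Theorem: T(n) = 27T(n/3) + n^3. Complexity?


a=27, b=3, c=3. log_3(27)=3 = c=3. Case 2: O(n^c log n) = O(n^3 log n)
Complexity: O(n^3 log n)


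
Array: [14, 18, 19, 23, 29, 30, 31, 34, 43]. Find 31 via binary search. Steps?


Search for 31:
[0,8] mid=4 arr[4]=29
[5,8] mid=6 arr[6]=31
Total: 2 comparisons


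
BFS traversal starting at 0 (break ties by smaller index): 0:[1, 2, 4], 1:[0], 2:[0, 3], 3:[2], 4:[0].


BFS queue: start with [0]
Visit order: [0, 1, 2, 4, 3]


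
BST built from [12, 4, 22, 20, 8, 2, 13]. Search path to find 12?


BST root = 12
Search for 12: compare at each node
Path: [12]


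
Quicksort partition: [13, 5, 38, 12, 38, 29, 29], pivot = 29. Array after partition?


Elements <= 29 go left of pivot.
Result: [13, 5, 12, 29, 29, 38, 38], pivot at index 4


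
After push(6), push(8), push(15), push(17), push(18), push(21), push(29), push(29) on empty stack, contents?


push(6) -> [6]
push(8) -> [6, 8]
push(15) -> [6, 8, 15]
push(17) -> [6, 8, 15, 17]
push(18) -> [6, 8, 15, 17, 18]
push(21) -> [6, 8, 15, 17, 18, 21]
push(29) -> [6, 8, 15, 17, 18, 21, 29]
push(29) -> [6, 8, 15, 17, 18, 21, 29, 29]
Final stack (bottom to top): [6, 8, 15, 17, 18, 21, 29, 29]


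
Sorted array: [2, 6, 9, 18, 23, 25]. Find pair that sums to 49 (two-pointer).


Two pointers: lo=0, hi=5
No pair sums to 49


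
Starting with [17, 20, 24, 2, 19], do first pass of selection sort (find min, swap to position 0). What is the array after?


After one pass: [2, 20, 24, 17, 19]


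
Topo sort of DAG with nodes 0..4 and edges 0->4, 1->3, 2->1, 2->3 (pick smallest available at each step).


Kahn's algorithm, process smallest node first
Order: [0, 2, 1, 3, 4]


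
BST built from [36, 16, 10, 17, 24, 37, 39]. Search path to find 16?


BST root = 36
Search for 16: compare at each node
Path: [36, 16]


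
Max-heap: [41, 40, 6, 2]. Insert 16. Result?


Append 16: [41, 40, 6, 2, 16]
Bubble up: no swaps needed
Result: [41, 40, 6, 2, 16]


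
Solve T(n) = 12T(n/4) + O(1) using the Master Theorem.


a=12, b=4, c=0. log_4(12)=1.792 > c=0. Case 1: O(n^log_b(a)) = O(n^1.792)
Complexity: O(n^1.792)


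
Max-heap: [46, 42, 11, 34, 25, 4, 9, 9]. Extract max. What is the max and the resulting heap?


Max = 46
Replace root with last, heapify down
Resulting heap: [42, 34, 11, 9, 25, 4, 9]


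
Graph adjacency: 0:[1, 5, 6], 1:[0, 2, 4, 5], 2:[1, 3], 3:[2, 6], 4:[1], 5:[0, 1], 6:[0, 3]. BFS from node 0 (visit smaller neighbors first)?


BFS queue: start with [0]
Visit order: [0, 1, 5, 6, 2, 4, 3]


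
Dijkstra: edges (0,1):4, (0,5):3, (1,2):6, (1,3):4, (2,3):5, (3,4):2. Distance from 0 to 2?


Dijkstra from 0:
Distances: {0: 0, 1: 4, 2: 10, 3: 8, 4: 10, 5: 3}
Shortest distance to 2 = 10, path = [0, 1, 2]


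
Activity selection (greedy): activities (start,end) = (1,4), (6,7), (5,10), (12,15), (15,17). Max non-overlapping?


Greedy: pick earliest-ending, then skip overlaps.
Selected (4 activities): [(1, 4), (6, 7), (12, 15), (15, 17)]


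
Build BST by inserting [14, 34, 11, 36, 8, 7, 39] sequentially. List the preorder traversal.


Root = 14; build tree by BST insertion.
Preorder traversal: [14, 11, 8, 7, 34, 36, 39]


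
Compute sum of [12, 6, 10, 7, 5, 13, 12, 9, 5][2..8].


Prefix sums: [0, 12, 18, 28, 35, 40, 53, 65, 74, 79]
Sum[2..8] = prefix[9] - prefix[2] = 79 - 18 = 61


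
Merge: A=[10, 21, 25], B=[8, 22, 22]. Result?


Compare heads, take smaller each step.
Merged: [8, 10, 21, 22, 22, 25]


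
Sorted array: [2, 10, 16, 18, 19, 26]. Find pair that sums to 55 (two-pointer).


Two pointers: lo=0, hi=5
No pair sums to 55


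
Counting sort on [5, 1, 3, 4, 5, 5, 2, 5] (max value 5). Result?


Count array: [0, 1, 1, 1, 1, 4]
Reconstruct: [1, 2, 3, 4, 5, 5, 5, 5]


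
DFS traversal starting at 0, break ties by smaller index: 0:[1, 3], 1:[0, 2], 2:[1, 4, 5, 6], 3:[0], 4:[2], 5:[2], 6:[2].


DFS stack-based: start with [0]
Visit order: [0, 1, 2, 4, 5, 6, 3]


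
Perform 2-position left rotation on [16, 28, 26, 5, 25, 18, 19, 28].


Left rotate by 2: [26, 5, 25, 18, 19, 28, 16, 28]


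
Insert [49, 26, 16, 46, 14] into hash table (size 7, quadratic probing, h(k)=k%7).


Insertions: 49->slot 0; 26->slot 5; 16->slot 2; 46->slot 4; 14->slot 1
Table: [49, 14, 16, None, 46, 26, None]


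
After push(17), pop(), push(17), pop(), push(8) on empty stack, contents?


push(17) -> [17]
pop() returns 17 -> []
push(17) -> [17]
pop() returns 17 -> []
push(8) -> [8]
Final stack (bottom to top): [8]


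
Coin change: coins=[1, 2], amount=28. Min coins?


dp[0]=0; dp[i]=1+min(dp[i-c] for c in coins)
...dp[23]=12, dp[24]=12, dp[25]=13, dp[26]=13, dp[27]=14, dp[28]=14
Minimum coins for 28 = 14


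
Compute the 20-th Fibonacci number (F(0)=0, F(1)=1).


F(n)=F(n-1)+F(n-2)
...F(18)=2584, F(19)=4181, F(20)=6765


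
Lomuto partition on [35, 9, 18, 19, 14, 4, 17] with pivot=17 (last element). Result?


Elements <= 17 go left of pivot.
Result: [9, 14, 4, 17, 35, 18, 19], pivot at index 3


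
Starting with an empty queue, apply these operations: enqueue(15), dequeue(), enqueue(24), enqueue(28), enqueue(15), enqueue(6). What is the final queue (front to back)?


enqueue(15) -> [15]
dequeue() returns 15 -> []
enqueue(24) -> [24]
enqueue(28) -> [24, 28]
enqueue(15) -> [24, 28, 15]
enqueue(6) -> [24, 28, 15, 6]
Final queue (front to back): [24, 28, 15, 6]


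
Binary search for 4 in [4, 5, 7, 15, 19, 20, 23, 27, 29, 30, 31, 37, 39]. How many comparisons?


Search for 4:
[0,12] mid=6 arr[6]=23
[0,5] mid=2 arr[2]=7
[0,1] mid=0 arr[0]=4
Total: 3 comparisons


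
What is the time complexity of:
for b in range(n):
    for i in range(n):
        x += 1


Per nesting level: O(n) * O(n) = O(n^2)
Complexity: O(n^2)


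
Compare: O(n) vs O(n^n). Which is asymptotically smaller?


linear grows slower than n^n
O(n) is asymptotically smaller; O(n^n) grows faster


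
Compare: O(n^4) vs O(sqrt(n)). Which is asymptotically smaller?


sublinear grows slower than quartic
O(sqrt(n)) is asymptotically smaller; O(n^4) grows faster


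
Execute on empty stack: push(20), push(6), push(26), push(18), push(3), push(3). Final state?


push(20) -> [20]
push(6) -> [20, 6]
push(26) -> [20, 6, 26]
push(18) -> [20, 6, 26, 18]
push(3) -> [20, 6, 26, 18, 3]
push(3) -> [20, 6, 26, 18, 3, 3]
Final stack (bottom to top): [20, 6, 26, 18, 3, 3]


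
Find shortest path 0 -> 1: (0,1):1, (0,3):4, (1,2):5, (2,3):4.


Dijkstra from 0:
Distances: {0: 0, 1: 1, 2: 6, 3: 4}
Shortest distance to 1 = 1, path = [0, 1]


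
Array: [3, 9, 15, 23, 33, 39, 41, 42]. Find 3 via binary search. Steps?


Search for 3:
[0,7] mid=3 arr[3]=23
[0,2] mid=1 arr[1]=9
[0,0] mid=0 arr[0]=3
Total: 3 comparisons


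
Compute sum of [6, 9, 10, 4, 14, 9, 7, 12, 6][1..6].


Prefix sums: [0, 6, 15, 25, 29, 43, 52, 59, 71, 77]
Sum[1..6] = prefix[7] - prefix[1] = 59 - 6 = 53


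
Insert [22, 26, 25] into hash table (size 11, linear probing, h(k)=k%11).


Insertions: 22->slot 0; 26->slot 4; 25->slot 3
Table: [22, None, None, 25, 26, None, None, None, None, None, None]


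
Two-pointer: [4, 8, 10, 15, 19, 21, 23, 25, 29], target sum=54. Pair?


Two pointers: lo=0, hi=8
Found pair: (25, 29) summing to 54


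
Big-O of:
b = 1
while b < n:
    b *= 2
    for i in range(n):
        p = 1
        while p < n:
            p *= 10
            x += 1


Per nesting level: O(log n) * O(n) * O(log n) = O(n (log n)^2)
Complexity: O(n (log n)^2)


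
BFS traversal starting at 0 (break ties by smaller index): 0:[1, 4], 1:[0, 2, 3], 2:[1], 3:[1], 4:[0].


BFS queue: start with [0]
Visit order: [0, 1, 4, 2, 3]


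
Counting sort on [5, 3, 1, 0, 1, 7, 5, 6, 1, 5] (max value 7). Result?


Count array: [1, 3, 0, 1, 0, 3, 1, 1]
Reconstruct: [0, 1, 1, 1, 3, 5, 5, 5, 6, 7]


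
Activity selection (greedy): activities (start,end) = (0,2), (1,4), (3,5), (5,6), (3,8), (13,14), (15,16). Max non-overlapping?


Greedy: pick earliest-ending, then skip overlaps.
Selected (5 activities): [(0, 2), (3, 5), (5, 6), (13, 14), (15, 16)]


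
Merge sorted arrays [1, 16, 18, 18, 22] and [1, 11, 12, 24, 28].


Compare heads, take smaller each step.
Merged: [1, 1, 11, 12, 16, 18, 18, 22, 24, 28]


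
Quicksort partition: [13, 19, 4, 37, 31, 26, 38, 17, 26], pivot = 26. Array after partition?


Elements <= 26 go left of pivot.
Result: [13, 19, 4, 26, 17, 26, 38, 31, 37], pivot at index 5


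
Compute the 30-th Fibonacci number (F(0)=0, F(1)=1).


F(n)=F(n-1)+F(n-2)
...F(28)=317811, F(29)=514229, F(30)=832040


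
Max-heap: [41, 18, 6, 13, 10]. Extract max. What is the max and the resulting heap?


Max = 41
Replace root with last, heapify down
Resulting heap: [18, 13, 6, 10]


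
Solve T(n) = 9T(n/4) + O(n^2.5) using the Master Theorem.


a=9, b=4, c=2.5. log_4(9)=1.585 < c=2.5. Case 3: O(n^c) = O(n^2.500)
Complexity: O(n^2.500)


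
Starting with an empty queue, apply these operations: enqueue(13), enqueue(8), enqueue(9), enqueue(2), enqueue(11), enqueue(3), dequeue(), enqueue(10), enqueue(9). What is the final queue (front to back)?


enqueue(13) -> [13]
enqueue(8) -> [13, 8]
enqueue(9) -> [13, 8, 9]
enqueue(2) -> [13, 8, 9, 2]
enqueue(11) -> [13, 8, 9, 2, 11]
enqueue(3) -> [13, 8, 9, 2, 11, 3]
dequeue() returns 13 -> [8, 9, 2, 11, 3]
enqueue(10) -> [8, 9, 2, 11, 3, 10]
enqueue(9) -> [8, 9, 2, 11, 3, 10, 9]
Final queue (front to back): [8, 9, 2, 11, 3, 10, 9]


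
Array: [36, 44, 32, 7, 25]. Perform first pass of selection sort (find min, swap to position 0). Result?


After one pass: [7, 44, 32, 36, 25]


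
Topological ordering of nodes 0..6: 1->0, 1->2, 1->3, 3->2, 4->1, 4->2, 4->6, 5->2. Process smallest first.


Kahn's algorithm, process smallest node first
Order: [4, 1, 0, 3, 5, 2, 6]


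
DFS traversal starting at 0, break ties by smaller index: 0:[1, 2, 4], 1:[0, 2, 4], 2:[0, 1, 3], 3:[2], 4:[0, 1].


DFS stack-based: start with [0]
Visit order: [0, 1, 2, 3, 4]


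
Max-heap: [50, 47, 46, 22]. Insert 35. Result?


Append 35: [50, 47, 46, 22, 35]
Bubble up: no swaps needed
Result: [50, 47, 46, 22, 35]


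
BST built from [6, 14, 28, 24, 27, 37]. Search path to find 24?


BST root = 6
Search for 24: compare at each node
Path: [6, 14, 28, 24]


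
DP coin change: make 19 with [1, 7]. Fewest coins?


dp[0]=0; dp[i]=1+min(dp[i-c] for c in coins)
...dp[14]=2, dp[15]=3, dp[16]=4, dp[17]=5, dp[18]=6, dp[19]=7
Minimum coins for 19 = 7


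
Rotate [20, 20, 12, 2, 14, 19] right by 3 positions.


Right rotate by 3: [2, 14, 19, 20, 20, 12]


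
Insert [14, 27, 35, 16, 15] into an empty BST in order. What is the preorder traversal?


Root = 14; build tree by BST insertion.
Preorder traversal: [14, 27, 16, 15, 35]


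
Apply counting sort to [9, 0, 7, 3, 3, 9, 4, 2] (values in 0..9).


Count array: [1, 0, 1, 2, 1, 0, 0, 1, 0, 2]
Reconstruct: [0, 2, 3, 3, 4, 7, 9, 9]


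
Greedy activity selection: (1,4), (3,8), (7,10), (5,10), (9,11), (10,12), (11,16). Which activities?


Greedy: pick earliest-ending, then skip overlaps.
Selected (3 activities): [(1, 4), (7, 10), (10, 12)]


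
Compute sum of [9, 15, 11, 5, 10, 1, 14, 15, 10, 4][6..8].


Prefix sums: [0, 9, 24, 35, 40, 50, 51, 65, 80, 90, 94]
Sum[6..8] = prefix[9] - prefix[6] = 90 - 51 = 39


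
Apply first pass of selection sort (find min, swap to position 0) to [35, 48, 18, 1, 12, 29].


After one pass: [1, 48, 18, 35, 12, 29]


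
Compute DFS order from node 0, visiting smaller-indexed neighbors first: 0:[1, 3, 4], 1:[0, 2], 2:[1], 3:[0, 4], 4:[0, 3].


DFS stack-based: start with [0]
Visit order: [0, 1, 2, 3, 4]


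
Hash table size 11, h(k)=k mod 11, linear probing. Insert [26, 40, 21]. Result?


Insertions: 26->slot 4; 40->slot 7; 21->slot 10
Table: [None, None, None, None, 26, None, None, 40, None, None, 21]


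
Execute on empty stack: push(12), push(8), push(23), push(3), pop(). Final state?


push(12) -> [12]
push(8) -> [12, 8]
push(23) -> [12, 8, 23]
push(3) -> [12, 8, 23, 3]
pop() returns 3 -> [12, 8, 23]
Final stack (bottom to top): [12, 8, 23]


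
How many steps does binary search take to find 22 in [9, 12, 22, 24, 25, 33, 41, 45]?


Search for 22:
[0,7] mid=3 arr[3]=24
[0,2] mid=1 arr[1]=12
[2,2] mid=2 arr[2]=22
Total: 3 comparisons


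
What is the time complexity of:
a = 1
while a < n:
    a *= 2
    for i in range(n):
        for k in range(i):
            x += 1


Per nesting level: O(log n) * O(n) * O(n) [triangular over i] = O(n^2 log n)
Complexity: O(n^2 log n)


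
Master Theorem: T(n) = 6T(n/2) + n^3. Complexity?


a=6, b=2, c=3. log_2(6)=2.585 < c=3. Case 3: O(n^c) = O(n^3)
Complexity: O(n^3)


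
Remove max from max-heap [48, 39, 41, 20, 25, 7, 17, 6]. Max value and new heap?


Max = 48
Replace root with last, heapify down
Resulting heap: [41, 39, 17, 20, 25, 7, 6]


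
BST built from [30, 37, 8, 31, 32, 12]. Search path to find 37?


BST root = 30
Search for 37: compare at each node
Path: [30, 37]


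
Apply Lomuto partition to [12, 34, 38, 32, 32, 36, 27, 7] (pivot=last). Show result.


Elements <= 7 go left of pivot.
Result: [7, 34, 38, 32, 32, 36, 27, 12], pivot at index 0


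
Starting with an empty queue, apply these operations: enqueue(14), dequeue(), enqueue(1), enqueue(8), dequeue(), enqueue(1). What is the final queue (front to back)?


enqueue(14) -> [14]
dequeue() returns 14 -> []
enqueue(1) -> [1]
enqueue(8) -> [1, 8]
dequeue() returns 1 -> [8]
enqueue(1) -> [8, 1]
Final queue (front to back): [8, 1]


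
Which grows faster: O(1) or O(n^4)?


constant grows slower than quartic
O(1) is asymptotically smaller; O(n^4) grows faster


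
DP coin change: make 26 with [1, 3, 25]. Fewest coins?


dp[0]=0; dp[i]=1+min(dp[i-c] for c in coins)
...dp[21]=7, dp[22]=8, dp[23]=9, dp[24]=8, dp[25]=1, dp[26]=2
Minimum coins for 26 = 2


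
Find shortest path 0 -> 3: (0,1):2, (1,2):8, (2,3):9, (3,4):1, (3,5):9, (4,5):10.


Dijkstra from 0:
Distances: {0: 0, 1: 2, 2: 10, 3: 19, 4: 20, 5: 28}
Shortest distance to 3 = 19, path = [0, 1, 2, 3]


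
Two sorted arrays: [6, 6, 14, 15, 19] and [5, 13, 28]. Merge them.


Compare heads, take smaller each step.
Merged: [5, 6, 6, 13, 14, 15, 19, 28]


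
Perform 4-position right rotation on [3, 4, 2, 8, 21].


Right rotate by 4: [4, 2, 8, 21, 3]


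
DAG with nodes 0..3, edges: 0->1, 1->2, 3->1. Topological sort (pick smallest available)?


Kahn's algorithm, process smallest node first
Order: [0, 3, 1, 2]


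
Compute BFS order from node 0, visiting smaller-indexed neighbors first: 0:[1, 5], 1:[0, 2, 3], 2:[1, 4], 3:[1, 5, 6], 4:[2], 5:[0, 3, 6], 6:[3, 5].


BFS queue: start with [0]
Visit order: [0, 1, 5, 2, 3, 6, 4]


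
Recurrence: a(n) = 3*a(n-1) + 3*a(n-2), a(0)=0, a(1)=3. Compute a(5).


Build bottom-up:
...a(3)=36, a(4)=135, a(5)=3*135+3*36=513


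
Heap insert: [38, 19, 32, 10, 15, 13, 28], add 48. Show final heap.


Append 48: [38, 19, 32, 10, 15, 13, 28, 48]
Bubble up: swap idx 7(48) with idx 3(10); swap idx 3(48) with idx 1(19); swap idx 1(48) with idx 0(38)
Result: [48, 38, 32, 19, 15, 13, 28, 10]


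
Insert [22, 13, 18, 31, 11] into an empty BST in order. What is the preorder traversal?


Root = 22; build tree by BST insertion.
Preorder traversal: [22, 13, 11, 18, 31]


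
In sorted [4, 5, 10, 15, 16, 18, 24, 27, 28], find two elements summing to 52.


Two pointers: lo=0, hi=8
Found pair: (24, 28) summing to 52


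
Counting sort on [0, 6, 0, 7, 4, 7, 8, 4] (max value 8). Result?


Count array: [2, 0, 0, 0, 2, 0, 1, 2, 1]
Reconstruct: [0, 0, 4, 4, 6, 7, 7, 8]


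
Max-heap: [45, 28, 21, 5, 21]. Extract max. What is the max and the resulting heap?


Max = 45
Replace root with last, heapify down
Resulting heap: [28, 21, 21, 5]


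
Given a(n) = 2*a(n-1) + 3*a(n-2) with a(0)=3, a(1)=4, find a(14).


Build bottom-up:
...a(12)=930023, a(13)=2790064, a(14)=2*2790064+3*930023=8370197


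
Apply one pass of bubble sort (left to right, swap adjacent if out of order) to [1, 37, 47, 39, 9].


After one pass: [1, 37, 39, 9, 47]


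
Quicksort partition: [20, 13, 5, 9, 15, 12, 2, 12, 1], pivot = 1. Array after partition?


Elements <= 1 go left of pivot.
Result: [1, 13, 5, 9, 15, 12, 2, 12, 20], pivot at index 0


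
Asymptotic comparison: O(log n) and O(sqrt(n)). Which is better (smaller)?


logarithmic grows slower than sublinear
O(log n) is asymptotically smaller; O(sqrt(n)) grows faster


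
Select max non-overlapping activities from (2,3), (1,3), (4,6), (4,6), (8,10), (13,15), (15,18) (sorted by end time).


Greedy: pick earliest-ending, then skip overlaps.
Selected (5 activities): [(2, 3), (4, 6), (8, 10), (13, 15), (15, 18)]


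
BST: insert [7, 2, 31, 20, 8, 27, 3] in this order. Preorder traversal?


Root = 7; build tree by BST insertion.
Preorder traversal: [7, 2, 3, 31, 20, 8, 27]


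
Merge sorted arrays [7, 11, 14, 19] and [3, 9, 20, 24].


Compare heads, take smaller each step.
Merged: [3, 7, 9, 11, 14, 19, 20, 24]


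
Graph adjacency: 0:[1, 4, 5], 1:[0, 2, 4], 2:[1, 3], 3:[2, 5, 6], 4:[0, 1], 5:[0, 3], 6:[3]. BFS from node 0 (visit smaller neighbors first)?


BFS queue: start with [0]
Visit order: [0, 1, 4, 5, 2, 3, 6]


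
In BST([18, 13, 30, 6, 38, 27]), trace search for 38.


BST root = 18
Search for 38: compare at each node
Path: [18, 30, 38]


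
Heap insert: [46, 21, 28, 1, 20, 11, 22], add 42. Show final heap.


Append 42: [46, 21, 28, 1, 20, 11, 22, 42]
Bubble up: swap idx 7(42) with idx 3(1); swap idx 3(42) with idx 1(21)
Result: [46, 42, 28, 21, 20, 11, 22, 1]


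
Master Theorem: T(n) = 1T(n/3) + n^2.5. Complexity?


a=1, b=3, c=2.5. log_3(1)=0 < c=2.5. Case 3: O(n^c) = O(n^2.500)
Complexity: O(n^2.500)


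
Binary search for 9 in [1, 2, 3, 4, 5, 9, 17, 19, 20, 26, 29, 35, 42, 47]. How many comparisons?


Search for 9:
[0,13] mid=6 arr[6]=17
[0,5] mid=2 arr[2]=3
[3,5] mid=4 arr[4]=5
[5,5] mid=5 arr[5]=9
Total: 4 comparisons


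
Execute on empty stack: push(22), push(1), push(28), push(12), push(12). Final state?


push(22) -> [22]
push(1) -> [22, 1]
push(28) -> [22, 1, 28]
push(12) -> [22, 1, 28, 12]
push(12) -> [22, 1, 28, 12, 12]
Final stack (bottom to top): [22, 1, 28, 12, 12]


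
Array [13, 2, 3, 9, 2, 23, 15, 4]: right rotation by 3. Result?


Right rotate by 3: [23, 15, 4, 13, 2, 3, 9, 2]


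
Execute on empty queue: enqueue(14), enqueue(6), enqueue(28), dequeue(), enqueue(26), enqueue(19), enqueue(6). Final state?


enqueue(14) -> [14]
enqueue(6) -> [14, 6]
enqueue(28) -> [14, 6, 28]
dequeue() returns 14 -> [6, 28]
enqueue(26) -> [6, 28, 26]
enqueue(19) -> [6, 28, 26, 19]
enqueue(6) -> [6, 28, 26, 19, 6]
Final queue (front to back): [6, 28, 26, 19, 6]


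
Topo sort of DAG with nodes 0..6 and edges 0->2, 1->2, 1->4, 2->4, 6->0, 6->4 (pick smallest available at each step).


Kahn's algorithm, process smallest node first
Order: [1, 3, 5, 6, 0, 2, 4]


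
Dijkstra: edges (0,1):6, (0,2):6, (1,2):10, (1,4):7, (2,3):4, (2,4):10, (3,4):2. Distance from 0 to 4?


Dijkstra from 0:
Distances: {0: 0, 1: 6, 2: 6, 3: 10, 4: 12}
Shortest distance to 4 = 12, path = [0, 2, 3, 4]


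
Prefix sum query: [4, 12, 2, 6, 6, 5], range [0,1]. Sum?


Prefix sums: [0, 4, 16, 18, 24, 30, 35]
Sum[0..1] = prefix[2] - prefix[0] = 16 - 0 = 16


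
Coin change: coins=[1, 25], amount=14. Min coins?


dp[0]=0; dp[i]=1+min(dp[i-c] for c in coins)
...dp[9]=9, dp[10]=10, dp[11]=11, dp[12]=12, dp[13]=13, dp[14]=14
Minimum coins for 14 = 14


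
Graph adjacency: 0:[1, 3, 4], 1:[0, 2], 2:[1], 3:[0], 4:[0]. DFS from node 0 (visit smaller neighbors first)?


DFS stack-based: start with [0]
Visit order: [0, 1, 2, 3, 4]


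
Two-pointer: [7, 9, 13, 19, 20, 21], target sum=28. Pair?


Two pointers: lo=0, hi=5
Found pair: (7, 21) summing to 28


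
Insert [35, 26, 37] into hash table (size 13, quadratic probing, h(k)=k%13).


Insertions: 35->slot 9; 26->slot 0; 37->slot 11
Table: [26, None, None, None, None, None, None, None, None, 35, None, 37, None]


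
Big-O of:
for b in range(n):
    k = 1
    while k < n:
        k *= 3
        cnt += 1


Per nesting level: O(n) * O(log n) = O(n log n)
Complexity: O(n log n)
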